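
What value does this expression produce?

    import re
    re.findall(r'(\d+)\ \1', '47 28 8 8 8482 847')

['8', '8']

A backreference is literal: `\1` must see the identical characters the first group matched.
One capturing group, so `findall` returns just the captured substring from each match — 2 in all.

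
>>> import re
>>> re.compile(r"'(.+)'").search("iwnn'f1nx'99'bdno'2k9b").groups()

("f1nx'99'bdno",)

The match spans [4:18] → "'f1nx'99'bdno'".
Captured: group 1 = "f1nx'99'bdno".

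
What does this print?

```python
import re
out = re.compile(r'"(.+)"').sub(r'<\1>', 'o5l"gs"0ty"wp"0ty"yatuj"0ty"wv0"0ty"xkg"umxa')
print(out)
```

Matches: at [3:40] → '"gs"0ty"wp"0ty"yatuj"0ty"wv0"0ty"xkg"'.
The replacement refers to a captured group, so each match is rewritten using its own captured text.

o5l<gs"0ty"wp"0ty"yatuj"0ty"wv0"0ty"xkg>umxa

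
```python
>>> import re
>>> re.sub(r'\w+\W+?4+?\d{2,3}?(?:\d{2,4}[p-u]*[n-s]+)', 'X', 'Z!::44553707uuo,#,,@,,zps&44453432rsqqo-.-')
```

'X,#,,@,,X-.-'

The pattern matches one or more of a word character; then one or more of a non-word character (lazy); then one or more of a literal '4' (lazy); then 2 to 3 of a digit (lazy); then 2 to 4 of a digit, then zero or more of a character in [p-u], then one or more of a character in [n-s] (non-capturing group).
Matches: at [0:15] → 'Z!::44553707uuo'; at [22:39] → 'zps&44453432rsqqo'.
Each match is replaced by 'X'.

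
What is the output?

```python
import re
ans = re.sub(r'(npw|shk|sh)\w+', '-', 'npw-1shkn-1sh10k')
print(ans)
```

npw-1--1-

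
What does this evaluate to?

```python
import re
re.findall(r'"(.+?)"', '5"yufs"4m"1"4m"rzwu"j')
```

Walking the string: at [1:7] match '"yufs"', group 1 = 'yufs'; at [9:12] match '"1"', group 1 = '1'; at [14:20] match '"rzwu"', group 1 = 'rzwu'.
Because there's exactly one group, `findall` drops the full match and keeps group 1 from each hit.

['yufs', '1', 'rzwu']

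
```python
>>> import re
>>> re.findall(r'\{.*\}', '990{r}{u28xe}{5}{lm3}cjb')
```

['{r}{u28xe}{5}{lm3}']

Walking the string: at [3:21] → '{r}{u28xe}{5}{lm3}'.
`findall` yields the raw match text (1 of them) because the pattern has no groups.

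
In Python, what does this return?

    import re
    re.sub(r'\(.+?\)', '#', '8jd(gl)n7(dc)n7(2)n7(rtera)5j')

'8jd#n7#n7#n7#5j'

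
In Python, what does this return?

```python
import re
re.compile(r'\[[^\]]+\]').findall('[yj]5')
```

['[yj]']

Since nothing is captured, `findall` lists the 1 matched substring directly.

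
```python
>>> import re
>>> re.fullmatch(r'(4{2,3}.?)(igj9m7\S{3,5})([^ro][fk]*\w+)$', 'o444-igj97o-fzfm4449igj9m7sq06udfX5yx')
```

The pattern matches 2 to 3 of the literal '4', then optionally any character (captured); then the literal 'igj', then the literal '9m7', then 3 to 5 of a non-whitespace character (captured); then any character except [ro], then zero or more of one of [fk], then one or more of a word character (captured); then anchored at the end.
`re.fullmatch` is like wrapping the pattern in `^…$` (in single-line mode).
Here the string isn't matched end-to-end, so the call returns None.

None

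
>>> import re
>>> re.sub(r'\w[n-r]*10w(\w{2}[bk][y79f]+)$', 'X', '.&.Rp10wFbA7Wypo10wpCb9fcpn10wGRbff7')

'.&.Rp10wFbA7Wypo10wpCb9fX'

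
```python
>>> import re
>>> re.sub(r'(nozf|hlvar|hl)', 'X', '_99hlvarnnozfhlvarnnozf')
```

The regex engine tests alternatives in the order written; an earlier branch that matches wins even if a later one would match more.
Matches: at [3:8] → 'hlvar'; at [9:13] → 'nozf'; at [13:18] → 'hlvar'; at [19:23] → 'nozf'.
Every occurrence is swapped for 'X'.

'_99XnXXnX'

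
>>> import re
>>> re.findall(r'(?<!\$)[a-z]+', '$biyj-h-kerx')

['iyj', 'h', 'kerx']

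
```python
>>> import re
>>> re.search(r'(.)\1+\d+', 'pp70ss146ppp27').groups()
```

('p',)

After group 1 captures some text, `\1` only succeeds where that same text appears again.
`re.search` scans for the first position where the pattern succeeds.
The match spans [0:4] → 'pp70'.
Captured: group 1 = 'p'.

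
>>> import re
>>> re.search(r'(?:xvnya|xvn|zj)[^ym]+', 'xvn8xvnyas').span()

`re.search` scans for the first position where the pattern succeeds.
The match spans [0:7] → 'xvn8xvn'.

(0, 7)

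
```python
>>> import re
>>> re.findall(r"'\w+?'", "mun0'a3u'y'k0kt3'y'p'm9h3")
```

Scanning left to right: at [4:9] → "'a3u'"; at [10:17] → "'k0kt3'"; at [18:21] → "'p'".
`findall` yields the raw match text (3 of them) because the pattern has no groups.

["'a3u'", "'k0kt3'", "'p'"]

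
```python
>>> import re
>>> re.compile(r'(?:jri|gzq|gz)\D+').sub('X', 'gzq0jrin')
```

'X0X'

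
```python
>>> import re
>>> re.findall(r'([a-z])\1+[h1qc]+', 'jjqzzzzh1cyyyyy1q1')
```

A backreference is literal: `\1` must see the identical characters the first group matched.
`findall` collects group 1 from each match (3 total).

['j', 'z', 'y']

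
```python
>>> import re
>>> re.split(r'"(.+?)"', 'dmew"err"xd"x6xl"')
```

['dmew', 'err', 'xd', 'x6xl', '']

Matches to split on: at [4:9] → '"err"'; at [11:17] → '"x6xl"'.
Because the pattern has a capturing group, `split` also inserts each captured text between the pieces.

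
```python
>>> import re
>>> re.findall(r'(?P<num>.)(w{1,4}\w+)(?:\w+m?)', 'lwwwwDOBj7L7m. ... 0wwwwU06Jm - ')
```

[('l', 'wwwwDOBj7L7'), ('0', 'wwwwU06J')]

Pattern: any character (captured as 'num'); then 1 to 4 of a literal 'w', then one or more of a word character (captured); then one or more of a word character, then optionally a literal 'm' (non-capturing group).
Scanning left to right: at [0:13] match 'lwwwwDOBj7L7m', groups = ('l', 'wwwwDOBj7L7'); at [19:29] match '0wwwwU06Jm', groups = ('0', 'wwwwU06J').
With 2 capturing groups, `findall` returns a 2-tuple per match.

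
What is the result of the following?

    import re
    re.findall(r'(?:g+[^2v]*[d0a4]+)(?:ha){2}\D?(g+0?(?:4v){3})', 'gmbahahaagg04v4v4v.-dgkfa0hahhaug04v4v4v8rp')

['gg04v4v4v']

Pattern: one or more of the literal 'g', then zero or more of any character except [2v], then one or more of one of [d0a4] (non-capturing group); then the literal 'ha' repeated 2 times, then optionally a non-digit; then one or more of the literal 'g', then optionally the literal '0', then the literal '4v' repeated 3 times (captured).
With a single group, `findall` returns only what that group captured — 1 item.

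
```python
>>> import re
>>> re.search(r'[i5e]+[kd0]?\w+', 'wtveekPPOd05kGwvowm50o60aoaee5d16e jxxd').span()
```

(3, 34)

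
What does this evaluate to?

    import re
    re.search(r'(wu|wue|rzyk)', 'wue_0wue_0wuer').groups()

('wu',)

The match spans [0:2] → 'wu'.
Captured: group 1 = 'wu'.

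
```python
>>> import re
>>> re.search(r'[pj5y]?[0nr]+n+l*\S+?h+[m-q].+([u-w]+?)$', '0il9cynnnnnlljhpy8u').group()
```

The match spans [5:19] → 'ynnnnnlljhpy8u'.

'ynnnnnlljhpy8u'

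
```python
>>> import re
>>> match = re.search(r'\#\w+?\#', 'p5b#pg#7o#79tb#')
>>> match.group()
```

'#pg#'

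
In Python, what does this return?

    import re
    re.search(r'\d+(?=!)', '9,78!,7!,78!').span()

(2, 4)

Lookahead/lookbehind check context without consuming it, so the matched span excludes the asserted characters.
The match spans [2:4] → '78'.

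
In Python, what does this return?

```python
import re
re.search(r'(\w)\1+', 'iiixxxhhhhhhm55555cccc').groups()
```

('i',)

The match spans [0:3] → 'iii'.
Captured: group 1 = 'i'.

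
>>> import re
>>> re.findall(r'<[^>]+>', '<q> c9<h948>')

Scanning left to right: at [0:3] → '<q>'; at [6:12] → '<h948>'.
No capturing groups, so `findall` returns the 2 full match strings.

['<q>', '<h948>']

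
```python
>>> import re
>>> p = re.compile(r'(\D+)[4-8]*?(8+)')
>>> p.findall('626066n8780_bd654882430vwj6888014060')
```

The pattern matches one or more of a non-digit (captured); then zero or more of a character in [4-8] (lazy); then one or more of a literal '8' (captured).
Because the quantifier is non-greedy, it stops expanding at the earliest point where the rest of the pattern can succeed.
Matches: at [6:8] match 'n8', groups = ('n', '8'); at [11:19] match '_bd65488', groups = ('_bd', '88'); at [23:30] match 'vwj6888', groups = ('vwj', '888').
2 groups means each result is a tuple of 2 captured strings — 3 here.

[('n', '8'), ('_bd', '88'), ('vwj', '888')]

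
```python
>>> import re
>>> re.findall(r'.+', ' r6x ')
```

[' r6x ']

`findall` yields the raw match text (1 of them) because the pattern has no groups.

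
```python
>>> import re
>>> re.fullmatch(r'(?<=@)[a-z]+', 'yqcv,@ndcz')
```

None

`re.fullmatch` is like wrapping the pattern in `^…$` (in single-line mode).
Here there's no way to consume every character, so the call returns None.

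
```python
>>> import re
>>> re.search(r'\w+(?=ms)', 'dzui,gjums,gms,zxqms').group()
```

'gju'

The positive lookaround only admits positions where the adjacent text matches; those characters stay outside the span.
`search` walks the string left to right and returns the first match it finds.
The match spans [5:8] → 'gju'.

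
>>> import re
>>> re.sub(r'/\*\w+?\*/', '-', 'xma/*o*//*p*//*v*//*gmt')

'xma---/*gmt'

Each match is replaced by '-'.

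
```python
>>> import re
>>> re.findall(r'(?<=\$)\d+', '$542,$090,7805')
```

Because the assertion is zero-width, the text it checks is not consumed and won't appear in the result.
With no groups in the pattern, `findall` gives back each whole match — 2 here.

['542', '090']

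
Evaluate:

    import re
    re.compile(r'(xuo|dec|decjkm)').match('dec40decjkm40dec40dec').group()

With `match`, the pattern is implicitly anchored at the beginning.
The match spans [0:3] → 'dec'.
Captured: group 1 = 'dec'.

'dec'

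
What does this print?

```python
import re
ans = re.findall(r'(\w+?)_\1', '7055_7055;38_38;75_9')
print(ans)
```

['7055', '38']

`\1` is not a pattern — it's the concrete string captured by group 1, re-applied verbatim.
Because there's exactly one group, `findall` drops the full match and keeps group 1 from each hit.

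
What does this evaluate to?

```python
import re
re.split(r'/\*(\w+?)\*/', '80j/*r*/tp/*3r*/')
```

With a capturing group present, the delimiter's captured portion is kept in the result list.

['80j', 'r', 'tp', '3r', '']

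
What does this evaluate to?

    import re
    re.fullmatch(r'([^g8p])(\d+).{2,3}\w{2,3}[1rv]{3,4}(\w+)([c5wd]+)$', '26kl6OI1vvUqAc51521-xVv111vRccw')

None

`re.fullmatch` is like wrapping the pattern in `^…$` (in single-line mode).
Here the pattern can't cover the whole string, so the call returns None.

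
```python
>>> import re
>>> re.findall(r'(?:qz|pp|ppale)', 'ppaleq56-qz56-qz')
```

['pp', 'qz', 'qz']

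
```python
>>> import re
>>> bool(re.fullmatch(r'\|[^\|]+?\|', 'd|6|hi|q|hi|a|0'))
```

`re.fullmatch` is like wrapping the pattern in `^…$` (in single-line mode).
Here there's no way to consume every character, so the call returns None, and `bool(None)` is False.

False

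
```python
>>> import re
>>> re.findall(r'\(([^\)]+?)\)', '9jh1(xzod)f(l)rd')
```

['xzod', 'l']

Scanning left to right: at [4:10] match '(xzod)', group 1 = 'xzod'; at [11:14] match '(l)', group 1 = 'l'.
`findall` collects group 1 from each match (2 total).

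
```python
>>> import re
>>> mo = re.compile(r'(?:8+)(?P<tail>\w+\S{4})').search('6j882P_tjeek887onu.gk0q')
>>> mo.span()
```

(2, 22)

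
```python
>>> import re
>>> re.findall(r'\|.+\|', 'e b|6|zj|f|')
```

Since nothing is captured, `findall` lists the 1 matched substring directly.

['|6|zj|f|']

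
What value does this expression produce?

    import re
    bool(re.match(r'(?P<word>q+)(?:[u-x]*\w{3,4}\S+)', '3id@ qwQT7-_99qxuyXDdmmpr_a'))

The pattern matches one or more of a literal 'q' (captured as 'word'); then zero or more of a character in [u-x], then 3 to 4 of a word character, then one or more of a non-whitespace character (non-capturing group).
`re.match` won't scan ahead — the pattern has to work from the very first character.
Here the string doesn't start with a match, so the call returns None, and `bool(None)` is False.

False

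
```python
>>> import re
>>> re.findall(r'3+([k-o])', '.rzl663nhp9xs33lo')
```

['n', 'l']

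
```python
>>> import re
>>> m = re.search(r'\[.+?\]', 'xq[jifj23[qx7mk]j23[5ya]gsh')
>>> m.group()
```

'[jifj23[qx7mk]'

Lazy quantifiers expand one character at a time until the remainder of the pattern can match.
The match spans [2:16] → '[jifj23[qx7mk]'.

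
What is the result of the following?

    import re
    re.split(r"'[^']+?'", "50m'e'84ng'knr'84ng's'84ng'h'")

['50m', '84ng', '84ng', '84ng', '']

Each match becomes a cut point; 5 segments remain.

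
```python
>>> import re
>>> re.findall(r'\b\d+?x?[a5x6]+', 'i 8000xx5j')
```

['8000xx5']

This matches a word boundary (`\b`, zero-width); then one or more of a digit (lazy); then optionally the literal 'x', then one or more of one of [a5x6].
Walking the string: at [2:9] → '8000xx5'.
No capturing groups, so `findall` returns the 1 full match string.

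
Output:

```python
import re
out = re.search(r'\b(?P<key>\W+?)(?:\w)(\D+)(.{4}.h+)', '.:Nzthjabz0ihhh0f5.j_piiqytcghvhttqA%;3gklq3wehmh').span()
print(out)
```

(18, 32)

Pattern: a word boundary (`\b`, zero-width); then one or more of a non-word character (lazy) (captured as 'key'); then a word character (non-capturing group); then one or more of a non-digit (captured); then exactly 4 of any character, then any character, then one or more of a literal 'h' (captured).
`re.search` tries every starting position until one works.
The match spans [18:32] → '.j_piiqytcghvh'.
Captured: group 1 = '.', group 2 = '_piiqy', group 3 = 'tcghvh'.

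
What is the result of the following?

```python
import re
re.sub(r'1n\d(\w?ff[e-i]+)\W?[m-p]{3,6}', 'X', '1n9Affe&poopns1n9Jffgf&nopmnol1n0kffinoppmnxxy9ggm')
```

The pattern matches the literal '1n', then a digit; then optionally a word character, then the literal 'ff', then one or more of a character in [e-i] (captured); then optionally a non-word character, then 3 to 6 of a character in [m-p].
Matches: at [0:13] → '1n9Affe&poopn'; at [14:29] → '1n9Jffgf&nopmno'; at [30:43] → '1n0kffinoppmn'.
`sub` substitutes 'X' at each match site.

'XsXlXxxy9ggm'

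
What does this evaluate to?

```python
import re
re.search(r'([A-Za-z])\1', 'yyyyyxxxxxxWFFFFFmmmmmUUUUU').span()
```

(0, 2)

A backreference is literal: `\1` must see the identical characters the first group matched.
The match spans [0:2] → 'yy'.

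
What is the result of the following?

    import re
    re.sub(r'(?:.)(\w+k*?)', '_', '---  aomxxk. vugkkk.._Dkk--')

'--- _._._--'

Each match is replaced by '_'.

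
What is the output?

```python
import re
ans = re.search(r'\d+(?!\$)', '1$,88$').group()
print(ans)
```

8

Because the assertion is negative and zero-width, positions next to the forbidden text are skipped.
`re.search` tries every starting position until one works.
The match spans [3:4] → '8'.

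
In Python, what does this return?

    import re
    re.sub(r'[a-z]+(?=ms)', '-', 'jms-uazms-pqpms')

The positive lookaround only admits positions where the adjacent text matches; those characters stay outside the span.
Each match is replaced by '-'.

'-ms--ms--ms'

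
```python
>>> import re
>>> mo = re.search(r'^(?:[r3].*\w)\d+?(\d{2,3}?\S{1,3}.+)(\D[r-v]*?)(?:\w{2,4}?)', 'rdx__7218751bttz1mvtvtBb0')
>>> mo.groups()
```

('51bttz1mvtvt', 'B')

This matches anchored at the start of the string; then one of [r3], then zero or more of any character, then a word character (non-capturing group); then one or more of a digit (lazy); then 2 to 3 of a digit (lazy), then 1 to 3 of a non-whitespace character, then one or more of any character (captured); then a non-digit, then zero or more of a character in [r-v] (lazy) (captured); then 2 to 4 of a word character (lazy) (non-capturing group).
Unlike `match`, `search` isn't anchored — it looks for the pattern anywhere in the string.
The match spans [0:25] → 'rdx__7218751bttz1mvtvtBb0'.
Captured: group 1 = '51bttz1mvtvt', group 2 = 'B'.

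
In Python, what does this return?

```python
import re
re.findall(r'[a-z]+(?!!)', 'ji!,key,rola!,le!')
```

The negative lookaround is zero-width — it rules out positions where the adjacent text would match, without consuming anything.
No capturing groups, so `findall` returns the 4 full match strings.

['j', 'key', 'rol', 'l']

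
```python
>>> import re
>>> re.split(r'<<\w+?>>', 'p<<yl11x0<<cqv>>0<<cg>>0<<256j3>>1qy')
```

['p<<yl11x0', '0', '0', '1qy']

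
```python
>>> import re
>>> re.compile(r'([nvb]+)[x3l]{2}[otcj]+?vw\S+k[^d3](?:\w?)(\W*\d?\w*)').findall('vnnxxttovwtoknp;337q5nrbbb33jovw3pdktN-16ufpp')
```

This matches one or more of one of [nvb] (captured); then exactly 2 of one of [x3l], then one or more of one of [otcj] (lazy), then the literal 'vw'; then one or more of a non-whitespace character, then the literal 'k', then any character except [d3]; then optionally a word character (non-capturing group); then zero or more of a non-word character, then optionally a digit, then zero or more of a word character (captured).
Scanning left to right: at [0:45] match 'vnnxxttovwtoknp;337q5nrbbb33jovw3pdktN-16ufpp', groups = ('vnn', '-16ufpp').
With 2 capturing groups, `findall` returns a 2-tuple per match.

[('vnn', '-16ufpp')]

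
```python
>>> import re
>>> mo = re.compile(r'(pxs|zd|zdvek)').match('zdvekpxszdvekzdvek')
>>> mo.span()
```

(0, 2)

`match` is anchored at position 0; if the pattern doesn't fit there, it returns None.
The match spans [0:2] → 'zd'.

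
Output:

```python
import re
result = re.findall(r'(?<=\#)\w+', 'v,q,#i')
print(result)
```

['i']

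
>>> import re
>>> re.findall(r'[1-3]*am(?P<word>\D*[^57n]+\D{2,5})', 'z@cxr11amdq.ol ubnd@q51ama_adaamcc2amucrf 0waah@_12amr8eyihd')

['dq.ol ubnd@q', 'a_adaamcc2amucrf 0waah@_12amr8eyihd']

One capturing group, so `findall` returns just the captured substring from each match — 2 in all.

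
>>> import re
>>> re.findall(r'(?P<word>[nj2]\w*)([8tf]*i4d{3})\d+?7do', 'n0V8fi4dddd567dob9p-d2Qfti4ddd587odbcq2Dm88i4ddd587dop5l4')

This matches one of [nj2], then zero or more of a word character (captured as 'word'); then zero or more of one of [8tf], then the literal 'i4', then exactly 3 of a literal 'd' (captured); then one or more of a digit (lazy), then the literal '7do'.
Walking the string: at [21:53] match '2Qfti4ddd587odbcq2Dm88i4ddd587do', groups = ('2Qfti4ddd587odbcq2Dm88', 'i4ddd').
With 2 capturing groups, `findall` returns a 2-tuple per match.

[('2Qfti4ddd587odbcq2Dm88', 'i4ddd')]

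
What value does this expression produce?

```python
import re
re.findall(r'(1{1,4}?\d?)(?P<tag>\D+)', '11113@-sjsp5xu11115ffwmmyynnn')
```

[('11113', '@-sjsp'), ('11115', 'ffwmmyynnn')]

This matches 1 to 4 of a literal '1' (lazy), then optionally a digit (captured); then one or more of a non-digit (captured as 'tag').
Walking the string: at [0:11] match '11113@-sjsp', groups = ('11113', '@-sjsp'); at [14:29] match '11115ffwmmyynnn', groups = ('11115', 'ffwmmyynnn').
With 2 capturing groups, `findall` returns a 2-tuple per match.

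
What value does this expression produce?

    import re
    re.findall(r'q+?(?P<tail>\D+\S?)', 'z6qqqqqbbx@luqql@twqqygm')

['qqqqbbx@luqql@twqqygm']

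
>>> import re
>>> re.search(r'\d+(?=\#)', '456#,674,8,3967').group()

'456'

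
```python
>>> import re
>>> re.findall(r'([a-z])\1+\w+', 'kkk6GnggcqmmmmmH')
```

['k']

The backreference `\1` re-matches whatever the first group consumed, character for character.
Scanning left to right: at [0:16] match 'kkk6GnggcqmmmmmH', group 1 = 'k'.
With a single group, `findall` returns only what that group captured — 1 item.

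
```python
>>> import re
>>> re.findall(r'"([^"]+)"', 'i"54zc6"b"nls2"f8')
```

['54zc6', 'nls2']

Walking the string: at [1:8] match '"54zc6"', group 1 = '54zc6'; at [9:15] match '"nls2"', group 1 = 'nls2'.
One capturing group, so `findall` returns just the captured substring from each match — 2 in all.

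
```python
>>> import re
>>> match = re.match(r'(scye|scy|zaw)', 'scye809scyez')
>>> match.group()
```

'scye'

Branches in `(...|...)` are attempted left-to-right; the first branch that allows the whole pattern to succeed is taken.
`re.match` only tries the pattern at the start of the string.
The match spans [0:4] → 'scye'.
Captured: group 1 = 'scye'.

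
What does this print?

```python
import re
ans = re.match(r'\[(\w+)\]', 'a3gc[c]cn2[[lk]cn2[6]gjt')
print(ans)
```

`re.match` only tries the pattern at the start of the string.
Here the pattern fails at index 0, so the call returns None.

None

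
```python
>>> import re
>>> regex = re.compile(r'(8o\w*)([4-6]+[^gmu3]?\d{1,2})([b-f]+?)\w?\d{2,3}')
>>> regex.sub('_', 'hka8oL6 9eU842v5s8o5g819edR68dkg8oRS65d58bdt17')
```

'hka_v5s_'

Pattern: the literal '8o', then zero or more of a word character (captured); then one or more of a character in [4-6], then optionally any character except [gmu3], then 1 to 2 of a digit (captured); then one or more of a character in [b-f] (lazy) (captured); then optionally a word character, then 2 to 3 of a digit.
Matches: at [3:14] → '8oL6 9eU842'; at [17:46] → '8o5g819edR68dkg8oRS65d58bdt17'.
`sub` substitutes '_' at each match site.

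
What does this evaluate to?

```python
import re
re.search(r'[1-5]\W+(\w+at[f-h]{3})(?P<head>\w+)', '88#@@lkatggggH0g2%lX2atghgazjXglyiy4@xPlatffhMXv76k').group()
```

This matches a character in [1-5], then one or more of a non-word character; then one or more of a word character, then the literal 'at', then exactly 3 of a character in [f-h] (captured); then one or more of a word character (captured as 'head').
The match spans [16:36] → '2%lX2atghgazjXglyiy4'.

'2%lX2atghgazjXglyiy4'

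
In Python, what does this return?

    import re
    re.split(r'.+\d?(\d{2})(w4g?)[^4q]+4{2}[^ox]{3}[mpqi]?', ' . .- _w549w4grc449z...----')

['', '49', 'w4g', '..----']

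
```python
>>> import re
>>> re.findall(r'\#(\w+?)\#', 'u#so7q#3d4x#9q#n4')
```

['so7q', '9q']

One capturing group, so `findall` returns just the captured substring from each match — 2 in all.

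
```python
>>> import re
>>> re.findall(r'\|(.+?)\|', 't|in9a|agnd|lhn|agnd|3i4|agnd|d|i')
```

['in9a', 'lhn', '3i4', 'd']

A non-greedy quantifier consumes as few characters as it can — just enough that the remainder of the pattern still matches from where it stops; whatever follows it matches normally.
Because there's exactly one group, `findall` drops the full match and keeps group 1 from each hit.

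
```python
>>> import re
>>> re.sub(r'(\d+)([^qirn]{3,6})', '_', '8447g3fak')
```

'_'

Pattern: one or more of a digit (captured); then 3 to 6 of any character except [qirn] (captured).
`sub` substitutes '_' at each match site.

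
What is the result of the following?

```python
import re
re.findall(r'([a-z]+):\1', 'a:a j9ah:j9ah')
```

['a']

After group 1 captures some text, `\1` only succeeds where that same text appears again.
`findall` collects group 1 from the one match (1 total).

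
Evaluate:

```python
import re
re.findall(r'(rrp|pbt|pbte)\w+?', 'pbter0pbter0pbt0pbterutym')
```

['pbt', 'pbt', 'pbt', 'pbt']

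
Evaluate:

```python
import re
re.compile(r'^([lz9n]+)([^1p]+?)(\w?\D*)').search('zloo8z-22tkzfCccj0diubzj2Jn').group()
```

This matches anchored at the start of the string; then one or more of one of [lz9n] (captured); then one or more of any character except [1p] (lazy) (captured); then optionally a word character, then zero or more of a non-digit (captured).
A non-greedy quantifier consumes as few characters as it can — just enough that the remainder of the pattern still matches from where it stops; whatever follows it matches normally.
`re.search` tries every starting position until one works.
The match spans [0:4] → 'zloo'.
Captured: group 1 = 'zl', group 2 = 'o', group 3 = 'o'.

'zloo'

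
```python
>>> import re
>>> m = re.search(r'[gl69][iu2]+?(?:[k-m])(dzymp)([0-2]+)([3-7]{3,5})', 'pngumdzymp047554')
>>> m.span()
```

(2, 16)

The pattern matches one of [gl69], then one or more of one of [iu2] (lazy); then a character in [k-m] (non-capturing group); then the literal 'dz', then the literal 'ymp' (captured); then one or more of a character in [0-2] (captured); then 3 to 5 of a character in [3-7] (captured).
`re.search` tries every starting position until one works.
The match spans [2:16] → 'gumdzymp047554'.
Captured: group 1 = 'dzymp', group 2 = '0', group 3 = '47554'.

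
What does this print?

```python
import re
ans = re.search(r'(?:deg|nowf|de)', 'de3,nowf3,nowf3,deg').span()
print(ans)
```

`re.search` tries every starting position until one works.
The match spans [0:2] → 'de'.

(0, 2)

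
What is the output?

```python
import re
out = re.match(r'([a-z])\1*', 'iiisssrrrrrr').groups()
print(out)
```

('i',)

The match spans [0:3] → 'iii'.
Captured: group 1 = 'i'.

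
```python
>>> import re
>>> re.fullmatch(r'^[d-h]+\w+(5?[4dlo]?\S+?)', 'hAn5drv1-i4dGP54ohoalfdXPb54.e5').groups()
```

The match spans [0:31] → 'hAn5drv1-i4dGP54ohoalfdXPb54.e5'.
Captured: group 1 = '-i4dGP54ohoalfdXPb54.e5'.

('-i4dGP54ohoalfdXPb54.e5',)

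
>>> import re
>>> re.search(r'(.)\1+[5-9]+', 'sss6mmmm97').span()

`\1` is not a pattern — it's the concrete string captured by group 1, re-applied verbatim.
`re.search` scans for the first position where the pattern succeeds.
The match spans [0:4] → 'sss6'.
Captured: group 1 = 's'.

(0, 4)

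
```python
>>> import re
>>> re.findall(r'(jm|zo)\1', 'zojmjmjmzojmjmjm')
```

['jm', 'jm']

After group 1 captures some text, `\1` only succeeds where that same text appears again.
Because there's exactly one group, `findall` drops the full match and keeps group 1 from each hit.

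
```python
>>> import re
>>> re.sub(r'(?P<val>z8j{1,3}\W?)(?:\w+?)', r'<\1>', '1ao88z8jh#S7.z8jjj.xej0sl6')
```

A non-greedy quantifier consumes as few characters as it can — just enough that the remainder of the pattern still matches from where it stops; whatever follows it matches normally.
Each match is replaced using the text its own group 1 captured.

'1ao88<z8j>#S7.<z8jjj.>ej0sl6'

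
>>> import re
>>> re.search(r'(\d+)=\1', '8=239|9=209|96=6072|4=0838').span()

(13, 16)

A backreference is literal: `\1` must see the identical characters the first group matched.
`search` walks the string left to right and returns the first match it finds.
The match spans [13:16] → '6=6'.
Captured: group 1 = '6'.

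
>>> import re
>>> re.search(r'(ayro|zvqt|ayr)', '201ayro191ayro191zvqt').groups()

('ayro',)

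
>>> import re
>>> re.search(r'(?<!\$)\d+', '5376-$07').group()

The negative lookaround is zero-width — it rules out positions where the adjacent text would match, without consuming anything.
Unlike `match`, `search` isn't anchored — it looks for the pattern anywhere in the string.
The match spans [0:4] → '5376'.

'5376'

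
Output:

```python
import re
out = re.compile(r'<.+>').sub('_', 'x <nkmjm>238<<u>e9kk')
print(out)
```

x _e9kk

Matches: at [2:16] → '<nkmjm>238<<u>'.
Each match is replaced by '_'.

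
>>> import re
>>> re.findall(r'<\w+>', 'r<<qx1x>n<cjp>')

Scanning left to right: at [2:8] → '<qx1x>'; at [9:14] → '<cjp>'.
Since nothing is captured, `findall` lists the 2 matched substrings directly.

['<qx1x>', '<cjp>']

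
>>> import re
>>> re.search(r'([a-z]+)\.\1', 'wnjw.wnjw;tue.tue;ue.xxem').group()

'wnjw.wnjw'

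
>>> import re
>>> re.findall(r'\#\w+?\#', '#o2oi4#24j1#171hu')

Matches: at [0:7] → '#o2oi4#'.
No capturing groups, so `findall` returns the 1 full match string.

['#o2oi4#']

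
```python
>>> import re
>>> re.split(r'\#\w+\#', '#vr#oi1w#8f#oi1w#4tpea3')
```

Splitting on the pattern gives 3 pieces.

['', 'oi1w', 'oi1w#4tpea3']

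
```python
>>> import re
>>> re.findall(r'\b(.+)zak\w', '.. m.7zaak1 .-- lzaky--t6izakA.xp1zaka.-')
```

['m.7zaak1 .-- lzaky--t6izakA.xp1']

The pattern matches a word boundary (`\b`, zero-width); then one or more of any character (captured); then the literal 'zak', then a word character.
Walking the string: at [3:38] match 'm.7zaak1 .-- lzaky--t6izakA.xp1zaka', group 1 = 'm.7zaak1 .-- lzaky--t6izakA.xp1'.
`findall` collects group 1 from the one match (1 total).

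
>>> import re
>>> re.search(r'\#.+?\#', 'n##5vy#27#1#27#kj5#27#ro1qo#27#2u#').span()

With the lazy modifier that quantifier settles for the fewest repetitions that let the rest of the pattern succeed (the atoms after it are unaffected and can still be greedy).
The match spans [1:7] → '##5vy#'.

(1, 7)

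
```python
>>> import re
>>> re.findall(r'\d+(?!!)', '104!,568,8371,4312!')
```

`(?!…)`/`(?<!…)` only lets a position through if the neighbouring text does NOT match; no characters are consumed.
Since nothing is captured, `findall` lists the 4 matched substrings directly.

['10', '568', '8371', '431']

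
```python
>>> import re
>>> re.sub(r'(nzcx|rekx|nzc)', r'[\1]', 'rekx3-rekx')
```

`\1` in the replacement pulls in group 1's text for each match.

'[rekx]3-[rekx]'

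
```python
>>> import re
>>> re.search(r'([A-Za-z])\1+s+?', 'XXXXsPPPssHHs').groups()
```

The backreference `\1` re-matches whatever the first group consumed, character for character.
`re.search` tries every starting position until one works.
The match spans [0:5] → 'XXXXs'.
Captured: group 1 = 'X'.

('X',)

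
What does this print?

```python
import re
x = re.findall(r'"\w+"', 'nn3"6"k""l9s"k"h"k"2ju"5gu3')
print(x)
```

Since nothing is captured, `findall` lists the 4 matched substrings directly.

['"6"', '"l9s"', '"h"', '"2ju"']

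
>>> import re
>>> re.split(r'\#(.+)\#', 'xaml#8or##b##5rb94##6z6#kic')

['xaml', '8or##b##5rb94##6z6', 'kic']

Because the pattern has a capturing group, `split` also inserts each captured text between the pieces.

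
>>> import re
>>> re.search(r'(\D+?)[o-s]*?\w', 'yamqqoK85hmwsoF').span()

(0, 2)

This matches one or more of a non-digit (lazy) (captured); then zero or more of a character in [o-s] (lazy), then a word character.
With the lazy modifier that quantifier settles for the fewest repetitions that let the rest of the pattern succeed (the atoms after it are unaffected and can still be greedy).
`re.search` tries every starting position until one works.
The match spans [0:2] → 'ya'.
Captured: group 1 = 'y'.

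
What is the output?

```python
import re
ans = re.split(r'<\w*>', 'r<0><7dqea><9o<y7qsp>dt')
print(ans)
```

['r', '', '<9o', 'dt']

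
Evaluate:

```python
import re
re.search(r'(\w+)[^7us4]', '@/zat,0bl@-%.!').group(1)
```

'zat'

The match spans [2:6] → 'zat,'.
Captured: group 1 = 'zat'.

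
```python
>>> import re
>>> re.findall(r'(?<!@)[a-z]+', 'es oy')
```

A negative assertion filters positions out without eating any characters.
Scanning left to right: at [0:2] → 'es'; at [3:5] → 'oy'.
With no groups in the pattern, `findall` gives back each whole match — 2 here.

['es', 'oy']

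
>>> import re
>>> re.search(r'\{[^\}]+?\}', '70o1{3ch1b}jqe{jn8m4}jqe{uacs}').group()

'{3ch1b}'

The match spans [4:11] → '{3ch1b}'.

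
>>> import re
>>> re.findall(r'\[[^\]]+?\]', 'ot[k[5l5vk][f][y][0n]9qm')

Matches: at [2:11] → '[k[5l5vk]'; at [11:14] → '[f]'; at [14:17] → '[y]'; at [17:21] → '[0n]'.
No capturing groups, so `findall` returns the 4 full match strings.

['[k[5l5vk]', '[f]', '[y]', '[0n]']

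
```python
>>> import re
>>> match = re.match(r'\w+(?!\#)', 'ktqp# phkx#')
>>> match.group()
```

`(?!…)`/`(?<!…)` only lets a position through if the neighbouring text does NOT match; no characters are consumed.
`re.match` only tries the pattern at the start of the string.
The match spans [0:3] → 'ktq'.

'ktq'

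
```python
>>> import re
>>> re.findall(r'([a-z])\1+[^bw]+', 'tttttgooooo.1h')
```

After group 1 captures some text, `\1` only succeeds where that same text appears again.
`findall` collects group 1 from the one match (1 total).

['t']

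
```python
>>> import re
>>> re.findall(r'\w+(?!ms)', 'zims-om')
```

Because the assertion is negative and zero-width, positions next to the forbidden text are skipped.
Since nothing is captured, `findall` lists the 2 matched substrings directly.

['zims', 'om']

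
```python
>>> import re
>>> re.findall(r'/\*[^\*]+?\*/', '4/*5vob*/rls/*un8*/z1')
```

['/*5vob*/', '/*un8*/']

`findall` yields the raw match text (2 of them) because the pattern has no groups.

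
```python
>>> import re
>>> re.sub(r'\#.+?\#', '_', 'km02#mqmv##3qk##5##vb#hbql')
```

'km02____hbql'

Because the quantifier is non-greedy, it stops expanding at the earliest point where the rest of the pattern can succeed.
Every occurrence is swapped for '_'.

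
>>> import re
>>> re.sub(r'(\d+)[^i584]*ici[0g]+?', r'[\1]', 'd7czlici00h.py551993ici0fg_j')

'd[7]0h.py[551993]fg_j'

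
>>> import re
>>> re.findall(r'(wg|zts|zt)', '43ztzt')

['zt', 'zt']

One capturing group, so `findall` returns just the captured substring from each match — 2 in all.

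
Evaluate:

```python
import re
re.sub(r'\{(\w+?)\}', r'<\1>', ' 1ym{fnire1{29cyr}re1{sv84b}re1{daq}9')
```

Matches: at [11:18] → '{29cyr}'; at [21:28] → '{sv84b}'; at [31:36] → '{daq}'.
The replacement refers to a captured group, so each match is rewritten using its own captured text.

' 1ym{fnire1<29cyr>re1<sv84b>re1<daq>9'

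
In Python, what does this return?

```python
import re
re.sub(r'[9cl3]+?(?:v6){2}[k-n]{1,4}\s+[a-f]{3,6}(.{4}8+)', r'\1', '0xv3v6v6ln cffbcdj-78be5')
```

'0xvdj-78be5'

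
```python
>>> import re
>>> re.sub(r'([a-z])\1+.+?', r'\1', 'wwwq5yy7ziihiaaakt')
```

`\1` has to match the exact text group 1 already captured.
`\1` in the replacement pulls in group 1's text for each match.

'w5yziiat'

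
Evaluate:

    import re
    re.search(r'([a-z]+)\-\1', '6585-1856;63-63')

None

The backreference `\1` re-matches whatever the first group consumed, character for character.
Unlike `match`, `search` isn't anchored — it looks for the pattern anywhere in the string.
Here no position works, so the call returns None.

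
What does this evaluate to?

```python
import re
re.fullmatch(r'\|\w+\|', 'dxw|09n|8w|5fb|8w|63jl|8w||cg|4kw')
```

None

`re.fullmatch` requires the pattern to consume the entire string.
Here the string isn't matched end-to-end, so the call returns None.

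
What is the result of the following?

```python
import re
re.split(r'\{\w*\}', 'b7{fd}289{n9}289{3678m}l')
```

['b7', '289', '289', 'l']

Each match becomes a cut point; 4 segments remain.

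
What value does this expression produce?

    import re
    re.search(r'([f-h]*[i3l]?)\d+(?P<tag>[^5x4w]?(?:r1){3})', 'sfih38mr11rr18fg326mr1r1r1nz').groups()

('fg3', 'mr1r1r1')

The pattern matches zero or more of a character in [f-h], then optionally one of [i3l] (captured); then one or more of a digit; then optionally any character except [5x4w], then the literal 'r1' repeated 3 times (captured as 'tag').
Unlike `match`, `search` isn't anchored — it looks for the pattern anywhere in the string.
The match spans [14:26] → 'fg326mr1r1r1'.
Captured: group 1 = 'fg3', group 2 = 'mr1r1r1'.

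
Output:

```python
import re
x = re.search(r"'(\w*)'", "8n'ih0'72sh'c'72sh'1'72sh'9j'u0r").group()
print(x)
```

'ih0'

`search` walks the string left to right and returns the first match it finds.
The match spans [2:7] → "'ih0'".
Captured: group 1 = 'ih0'.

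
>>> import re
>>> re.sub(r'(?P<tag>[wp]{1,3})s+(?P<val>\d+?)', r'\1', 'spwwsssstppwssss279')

A `+?`/`*?`/`{m,n}?` starts at its minimum and grows only as far as needed for what follows to match.
The replacement refers to a captured group, so each match is rewritten using its own captured text.

'spwwsssstppw79'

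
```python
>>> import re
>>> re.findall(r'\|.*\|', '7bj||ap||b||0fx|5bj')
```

['||ap||b||0fx|']

Matches: at [3:16] → '||ap||b||0fx|'.
`findall` yields the raw match text (1 of them) because the pattern has no groups.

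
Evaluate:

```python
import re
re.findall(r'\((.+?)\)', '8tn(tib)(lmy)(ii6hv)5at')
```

Walking the string: at [3:8] match '(tib)', group 1 = 'tib'; at [8:13] match '(lmy)', group 1 = 'lmy'; at [13:20] match '(ii6hv)', group 1 = 'ii6hv'.
One capturing group, so `findall` returns just the captured substring from each match — 3 in all.

['tib', 'lmy', 'ii6hv']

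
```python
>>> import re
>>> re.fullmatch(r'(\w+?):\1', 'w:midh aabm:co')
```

None

`\1` is not a pattern — it's the concrete string captured by group 1, re-applied verbatim.
For `fullmatch`, every character of the input must be accounted for by the pattern.
Here the pattern can't cover the whole string, so the call returns None.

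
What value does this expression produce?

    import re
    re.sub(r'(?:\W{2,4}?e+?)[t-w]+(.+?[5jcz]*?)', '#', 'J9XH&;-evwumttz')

'J9XH#ttz'

Pattern: 2 to 4 of a non-word character (lazy), then one or more of a literal 'e' (lazy) (non-capturing group); then one or more of a character in [t-w]; then one or more of any character (lazy), then zero or more of one of [5jcz] (lazy) (captured).
With the lazy modifier that quantifier settles for the fewest repetitions that let the rest of the pattern succeed (the atoms after it are unaffected and can still be greedy).
Matches: at [4:12] → '&;-evwum'.
Every occurrence is swapped for '#'.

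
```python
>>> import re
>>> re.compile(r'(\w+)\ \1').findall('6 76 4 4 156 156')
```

The backreference `\1` re-matches whatever the first group consumed, character for character.
Walking the string: at [5:8] match '4 4', group 1 = '4'; at [9:16] match '156 156', group 1 = '156'.
Because there's exactly one group, `findall` drops the full match and keeps group 1 from each hit.

['4', '156']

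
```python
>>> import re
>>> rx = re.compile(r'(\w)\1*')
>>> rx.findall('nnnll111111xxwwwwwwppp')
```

['n', 'l', '1', 'x', 'w', 'p']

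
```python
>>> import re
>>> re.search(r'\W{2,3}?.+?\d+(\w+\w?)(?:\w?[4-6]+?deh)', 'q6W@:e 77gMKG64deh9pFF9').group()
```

'@:e 77gMKG64deh'

The match spans [3:18] → '@:e 77gMKG64deh'.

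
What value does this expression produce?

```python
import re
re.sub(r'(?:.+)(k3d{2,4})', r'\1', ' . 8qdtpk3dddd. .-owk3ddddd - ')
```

'k3ddddd - '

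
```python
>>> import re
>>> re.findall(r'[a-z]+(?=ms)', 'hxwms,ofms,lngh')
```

['hxw', 'of']

The lookaround is zero-width — it requires the adjacent text to match without consuming it, so the asserted text isn't part of the match.
Scanning left to right: at [0:3] → 'hxw'; at [6:8] → 'of'.
No capturing groups, so `findall` returns the 2 full match strings.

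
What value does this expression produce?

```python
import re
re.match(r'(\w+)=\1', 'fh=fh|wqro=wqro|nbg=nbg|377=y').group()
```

'fh=fh'

`\1` is not a pattern — it's the concrete string captured by group 1, re-applied verbatim.
`match` is anchored at position 0; if the pattern doesn't fit there, it returns None.
The match spans [0:5] → 'fh=fh'.
Captured: group 1 = 'fh'.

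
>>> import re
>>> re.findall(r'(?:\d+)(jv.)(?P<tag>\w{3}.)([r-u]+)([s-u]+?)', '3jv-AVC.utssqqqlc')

The pattern matches one or more of a digit (non-capturing group); then the literal 'jv', then any character (captured); then exactly 3 of a word character, then any character (captured as 'tag'); then one or more of a character in [r-u] (captured); then one or more of a character in [s-u] (lazy) (captured).
Scanning left to right: at [0:12] match '3jv-AVC.utss', groups = ('jv-', 'AVC.', 'uts', 's').
Multiple groups make `findall` return tuples — one 4-tuple for the one match.

[('jv-', 'AVC.', 'uts', 's')]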